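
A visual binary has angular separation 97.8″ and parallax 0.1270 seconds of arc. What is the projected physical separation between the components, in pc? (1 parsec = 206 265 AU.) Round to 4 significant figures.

0.003733 pc

d = 1/p = 1/0.1270″ = 7.874 pc.
At distance d (pc), an angle of θ arcsec spans θ·d AU: s = 97.8 × 7.874 = 770.08 AU.
= 770.08 / 206265 = 0.0037334 pc.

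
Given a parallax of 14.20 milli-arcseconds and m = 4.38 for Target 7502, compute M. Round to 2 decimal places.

d = 1/p = 1/0.01420″ = 70.423 pc.
m − M = 5 log₁₀(70.423) − 5 = 9.2386 − 5 = 4.2386.
M = m − (m − M) = 4.38 − 4.2386 = 0.14.

M = 0.14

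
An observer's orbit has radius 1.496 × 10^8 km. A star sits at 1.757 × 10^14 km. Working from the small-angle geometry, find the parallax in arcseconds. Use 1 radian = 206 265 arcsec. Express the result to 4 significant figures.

0.1756 arcsec

θ ≈ B/d = (1.496 × 10^8) / (1.757 × 10^14) = 8.5145 × 10^-7 rad.
In arcseconds: 8.5145 × 10^-7 × 206265 = 0.17562″.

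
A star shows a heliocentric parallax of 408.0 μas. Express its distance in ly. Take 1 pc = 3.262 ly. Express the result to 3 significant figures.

p = 408.0 μas = 0.0004080 arcsec.
d = 1/p = 1/0.0004080 = 2451 pc.
In light-years: 2451 × 3.262 = 7995.2 ly.

8000 ly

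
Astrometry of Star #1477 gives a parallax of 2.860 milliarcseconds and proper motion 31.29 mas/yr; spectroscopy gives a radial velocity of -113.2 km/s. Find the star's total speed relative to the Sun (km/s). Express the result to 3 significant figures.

d = 1/p = 1/0.002860″ = 349.65 pc.
μ = 31.29 mas/yr = 0.03129 ″/yr.
v_t = 4.740 μ d = 4.740 × 0.03129 × 349.65 = 51.858 km/s.
v = √(v_r² + v_t²) = √((-113.2)² + 51.858²) = √15503.5 = 124.51 km/s.

125 km/s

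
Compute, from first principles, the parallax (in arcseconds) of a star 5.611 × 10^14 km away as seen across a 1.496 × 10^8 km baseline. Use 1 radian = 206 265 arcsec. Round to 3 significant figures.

0.0550 arcsec

θ ≈ B/d = (1.496 × 10^8) / (5.611 × 10^14) = 2.6662 × 10^-7 rad.
In arcseconds: 2.6662 × 10^-7 × 206265 = 0.054994″.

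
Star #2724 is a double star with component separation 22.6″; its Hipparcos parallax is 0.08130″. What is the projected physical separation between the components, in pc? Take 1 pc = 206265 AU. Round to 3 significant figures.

d = 1/p = 1/0.08130″ = 12.3 pc.
At distance d (pc), an angle of θ arcsec spans θ·d AU: s = 22.6 × 12.3 = 277.98 AU.
= 277.98 / 206265 = 0.0013477 pc.

0.00135 pc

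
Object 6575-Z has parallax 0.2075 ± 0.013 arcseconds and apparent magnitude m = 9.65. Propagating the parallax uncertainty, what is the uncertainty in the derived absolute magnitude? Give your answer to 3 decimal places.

σ_M = 0.136 mag

M = m − 5 log₁₀ d + 5 = m + 5 log₁₀ p + 5, so ∂M/∂p = 5/(p ln 10).
σ_M = (5/ln 10) · (σ_p/p) = 2.1715 × 0.013/0.2075 = 2.1715 × 0.062651 = 0.13605.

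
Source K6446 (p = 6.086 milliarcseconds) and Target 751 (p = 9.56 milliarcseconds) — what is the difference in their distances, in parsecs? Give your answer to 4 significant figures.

d_A = 1/0.006086″ = 164.31 pc; d_B = 1/0.009560″ = 104.6 pc.
|d_B − d_A| = |104.6 − 164.31| = 59.71 pc.

59.71 pc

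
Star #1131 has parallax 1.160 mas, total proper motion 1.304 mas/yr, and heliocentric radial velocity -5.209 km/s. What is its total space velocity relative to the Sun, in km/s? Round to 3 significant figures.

7.45 km/s

d = 1/p = 1/0.001160″ = 862.07 pc.
μ = 1.304 mas/yr = 0.001304 ″/yr.
v_t = 4.740 μ d = 4.740 × 0.001304 × 862.07 = 5.3284 km/s.
v = √(v_r² + v_t²) = √((-5.209)² + 5.3284²) = √55.5255 = 7.4515 km/s.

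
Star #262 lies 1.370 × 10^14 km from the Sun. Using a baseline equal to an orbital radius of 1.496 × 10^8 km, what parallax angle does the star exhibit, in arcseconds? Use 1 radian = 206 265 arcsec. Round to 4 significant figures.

0.2252 arcsec

θ ≈ B/d = (1.496 × 10^8) / (1.370 × 10^14) = 1.0920 × 10^-6 rad.
In arcseconds: 1.0920 × 10^-6 × 206265 = 0.22524″.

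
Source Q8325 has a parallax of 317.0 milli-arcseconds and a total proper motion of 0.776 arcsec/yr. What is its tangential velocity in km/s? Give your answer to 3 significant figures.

11.6 km/s

d = 1/p = 1/0.3170″ = 3.1546 pc.
v_t = 4.74 × μ × d = 4.74 × 0.776 × 3.1546 = 11.603 km/s.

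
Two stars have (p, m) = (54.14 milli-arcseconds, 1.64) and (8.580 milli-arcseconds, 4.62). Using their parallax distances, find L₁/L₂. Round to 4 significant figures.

L₁/L₂ = 0.3908

d₁ = 1/p₁ = 1/0.05414″ = 18.471 pc; d₂ = 1/p₂ = 1/0.008580″ = 116.55 pc.
M₁ = m₁ − 5 log₁₀ d₁ + 5 = 1.64 − 6.3325 + 5 = 0.3075.
M₂ = 4.62 − 10.3326 + 5 = -0.7126.
L₁/L₂ = 10^(0.4(M₂ − M₁)) = 10^(0.4 × (-1.0201)) = 10^(-0.40804) = 0.3908.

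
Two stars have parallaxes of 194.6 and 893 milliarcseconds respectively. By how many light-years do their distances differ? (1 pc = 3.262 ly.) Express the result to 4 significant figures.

d_A = 1/0.1946″ = 5.1387 pc; d_B = 1/0.8930″ = 1.1198 pc.
|d_B − d_A| = |1.1198 − 5.1387| = 4.0189 pc = 4.0189 × 3.262 ly = 13.11 ly.

13.11 ly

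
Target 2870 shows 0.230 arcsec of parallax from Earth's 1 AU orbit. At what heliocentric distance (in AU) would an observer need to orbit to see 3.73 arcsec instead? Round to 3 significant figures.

16.2 AU

Parallax scales linearly with baseline: p ∝ B, so B = p_target / p_Earth × 1 AU.
B = 3.73 / 0.230 = 16.217 AU.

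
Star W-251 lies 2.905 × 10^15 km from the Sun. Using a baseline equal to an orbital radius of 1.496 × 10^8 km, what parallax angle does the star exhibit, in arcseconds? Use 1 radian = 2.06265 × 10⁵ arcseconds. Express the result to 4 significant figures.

θ ≈ B/d = (1.496 × 10^8) / (2.905 × 10^15) = 5.1497 × 10^-8 rad.
In arcseconds: 5.1497 × 10^-8 × 206265 = 0.010622″.

0.01062 arcsec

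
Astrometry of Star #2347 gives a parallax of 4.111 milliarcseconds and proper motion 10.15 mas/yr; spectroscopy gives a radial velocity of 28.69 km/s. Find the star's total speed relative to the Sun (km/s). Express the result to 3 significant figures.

d = 1/p = 1/0.004111″ = 243.25 pc.
μ = 10.15 mas/yr = 0.01015 ″/yr.
v_t = 4.740 μ d = 4.740 × 0.01015 × 243.25 = 11.703 km/s.
v = √(v_r² + v_t²) = √(28.69² + 11.703²) = √960.076 = 30.985 km/s.

31.0 km/s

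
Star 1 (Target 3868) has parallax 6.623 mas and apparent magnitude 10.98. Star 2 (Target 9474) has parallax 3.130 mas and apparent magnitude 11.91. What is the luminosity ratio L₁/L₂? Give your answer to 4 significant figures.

L₁/L₂ = 0.5260

d₁ = 1/p₁ = 1/0.006623″ = 150.99 pc; d₂ = 1/p₂ = 1/0.003130″ = 319.49 pc.
M₁ = m₁ − 5 log₁₀ d₁ + 5 = 10.98 − 10.8947 + 5 = 5.0853.
M₂ = 11.91 − 12.5223 + 5 = 4.3877.
L₁/L₂ = 10^(0.4(M₂ − M₁)) = 10^(0.4 × (-0.6976)) = 10^(-0.27904) = 0.52597.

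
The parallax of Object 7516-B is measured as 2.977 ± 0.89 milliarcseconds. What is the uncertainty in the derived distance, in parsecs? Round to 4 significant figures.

100.4 pc

d = 1/p, so σ_d = σ_p / p².
σ_d = 0.000890 / (0.002977)² = 0.000890 / 0.0000088625 = 100.42 pc.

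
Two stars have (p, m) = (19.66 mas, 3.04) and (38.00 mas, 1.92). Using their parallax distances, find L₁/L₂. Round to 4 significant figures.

d₁ = 1/p₁ = 1/0.01966″ = 50.865 pc; d₂ = 1/p₂ = 1/0.03800″ = 26.316 pc.
M₁ = m₁ − 5 log₁₀ d₁ + 5 = 3.04 − 8.5321 + 5 = -0.4921.
M₂ = 1.92 − 7.1011 + 5 = -0.1811.
L₁/L₂ = 10^(0.4(M₂ − M₁)) = 10^(0.4 × 0.3110) = 10^0.12440 = 1.3317.

L₁/L₂ = 1.332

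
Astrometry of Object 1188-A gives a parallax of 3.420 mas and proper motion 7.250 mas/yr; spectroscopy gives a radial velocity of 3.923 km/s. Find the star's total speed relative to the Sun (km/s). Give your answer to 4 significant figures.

10.79 km/s

d = 1/p = 1/0.003420″ = 292.4 pc.
μ = 7.250 mas/yr = 0.007250 ″/yr.
v_t = 4.740 μ d = 4.740 × 0.007250 × 292.4 = 10.048 km/s.
v = √(v_r² + v_t²) = √(3.923² + 10.048²) = √116.352 = 10.787 km/s.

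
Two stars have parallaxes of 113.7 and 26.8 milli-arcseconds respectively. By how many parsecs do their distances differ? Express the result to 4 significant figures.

d_A = 1/0.1137″ = 8.7951 pc; d_B = 1/0.02680″ = 37.313 pc.
|d_B − d_A| = |37.313 − 8.7951| = 28.518 pc.

28.52 pc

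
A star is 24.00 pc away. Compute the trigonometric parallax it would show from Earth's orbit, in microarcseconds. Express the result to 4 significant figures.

p = 1/d = 1/24 = 0.041667 arcsec.
= 0.041667 × 10⁶ = 41667 μas.

41670 μas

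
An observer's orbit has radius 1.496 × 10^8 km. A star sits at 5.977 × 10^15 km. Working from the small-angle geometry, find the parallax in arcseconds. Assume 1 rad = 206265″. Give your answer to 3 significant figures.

θ ≈ B/d = (1.496 × 10^8) / (5.977 × 10^15) = 2.5029 × 10^-8 rad.
In arcseconds: 2.5029 × 10^-8 × 206265 = 0.0051626″.

0.00516 arcsec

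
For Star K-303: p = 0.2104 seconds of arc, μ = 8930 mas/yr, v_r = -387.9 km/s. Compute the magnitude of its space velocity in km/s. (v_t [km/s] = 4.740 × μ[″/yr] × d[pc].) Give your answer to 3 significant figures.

d = 1/p = 1/0.2104″ = 4.7529 pc.
μ = 8930 mas/yr = 8.930 ″/yr.
v_t = 4.740 μ d = 4.740 × 8.930 × 4.7529 = 201.18 km/s.
v = √(v_r² + v_t²) = √((-387.9)² + 201.18²) = √190940 = 436.97 km/s.

437 km/s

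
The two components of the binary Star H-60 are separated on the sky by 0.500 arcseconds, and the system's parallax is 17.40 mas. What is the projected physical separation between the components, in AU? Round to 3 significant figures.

28.7 AU

d = 1/p = 1/0.01740″ = 57.471 pc.
At distance d (pc), an angle of θ arcsec spans θ·d AU: s = 0.500 × 57.471 = 28.736 AU.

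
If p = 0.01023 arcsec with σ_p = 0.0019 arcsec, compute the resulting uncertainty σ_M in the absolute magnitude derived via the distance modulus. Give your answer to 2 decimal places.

σ_M = 0.40 mag

M = m − 5 log₁₀ d + 5 = m + 5 log₁₀ p + 5, so ∂M/∂p = 5/(p ln 10).
σ_M = (5/ln 10) · (σ_p/p) = 2.1715 × 0.0019/0.01023 = 2.1715 × 0.18573 = 0.40331.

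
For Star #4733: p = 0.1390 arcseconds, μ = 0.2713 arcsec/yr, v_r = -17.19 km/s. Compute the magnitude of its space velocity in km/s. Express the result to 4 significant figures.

d = 1/p = 1/0.1390″ = 7.1942 pc.
v_t = 4.740 μ d = 4.740 × 0.2713 × 7.1942 = 9.2515 km/s.
v = √(v_r² + v_t²) = √((-17.19)² + 9.2515²) = √381.086 = 19.521 km/s.

19.52 km/s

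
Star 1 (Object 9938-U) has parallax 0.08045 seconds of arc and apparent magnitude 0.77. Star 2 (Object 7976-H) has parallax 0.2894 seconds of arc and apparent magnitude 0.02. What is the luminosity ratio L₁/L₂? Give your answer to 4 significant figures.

L₁/L₂ = 6.486

d₁ = 1/p₁ = 1/0.08045″ = 12.43 pc; d₂ = 1/p₂ = 1/0.2894″ = 3.4554 pc.
M₁ = m₁ − 5 log₁₀ d₁ + 5 = 0.77 − 5.4724 + 5 = 0.2976.
M₂ = 0.02 − 2.6925 + 5 = 2.3275.
L₁/L₂ = 10^(0.4(M₂ − M₁)) = 10^(0.4 × 2.0299) = 10^0.81196 = 6.4857.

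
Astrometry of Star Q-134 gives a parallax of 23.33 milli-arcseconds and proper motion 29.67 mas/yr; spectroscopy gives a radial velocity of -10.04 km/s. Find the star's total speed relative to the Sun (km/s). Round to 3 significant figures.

11.7 km/s

d = 1/p = 1/0.02333″ = 42.863 pc.
μ = 29.67 mas/yr = 0.02967 ″/yr.
v_t = 4.740 μ d = 4.740 × 0.02967 × 42.863 = 6.0281 km/s.
v = √(v_r² + v_t²) = √((-10.04)² + 6.0281²) = √137.14 = 11.711 km/s.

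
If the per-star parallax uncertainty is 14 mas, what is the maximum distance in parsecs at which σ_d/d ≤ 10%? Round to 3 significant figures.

σ_d/d = σ_p/p, so the condition is σ_p/p ≤ 0.10, i.e. p ≥ σ_p/0.10.
p_min = 14/0.10 = 140 mas = 0.14 arcsec.
d_max = 1/p_min = 1/0.14 = 7.1429 pc.

7.14 pc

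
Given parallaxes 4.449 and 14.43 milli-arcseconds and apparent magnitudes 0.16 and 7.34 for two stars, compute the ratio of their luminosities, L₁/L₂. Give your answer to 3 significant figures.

L₁/L₂ = 7830

d₁ = 1/p₁ = 1/0.004449″ = 224.77 pc; d₂ = 1/p₂ = 1/0.01443″ = 69.3 pc.
M₁ = m₁ − 5 log₁₀ d₁ + 5 = 0.16 − 11.7587 + 5 = -6.5987.
M₂ = 7.34 − 9.2037 + 5 = 3.1363.
L₁/L₂ = 10^(0.4(M₂ − M₁)) = 10^(0.4 × 9.7350) = 10^3.89400 = 7834.3.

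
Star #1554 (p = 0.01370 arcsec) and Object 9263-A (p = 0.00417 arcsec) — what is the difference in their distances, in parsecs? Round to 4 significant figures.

d_A = 1/0.01370″ = 72.993 pc; d_B = 1/0.004170″ = 239.81 pc.
|d_B − d_A| = |239.81 − 72.993| = 166.82 pc.

166.8 pc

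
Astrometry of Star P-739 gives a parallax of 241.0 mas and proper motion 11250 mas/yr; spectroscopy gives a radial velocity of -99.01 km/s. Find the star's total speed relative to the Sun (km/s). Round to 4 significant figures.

d = 1/p = 1/0.2410″ = 4.1494 pc.
μ = 11250 mas/yr = 11.25 ″/yr.
v_t = 4.740 μ d = 4.740 × 11.25 × 4.1494 = 221.27 km/s.
v = √(v_r² + v_t²) = √((-99.01)² + 221.27²) = √58763.4 = 242.41 km/s.

242.4 km/s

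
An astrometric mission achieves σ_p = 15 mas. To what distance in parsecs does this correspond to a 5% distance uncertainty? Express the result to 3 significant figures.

3.33 pc

σ_d/d = σ_p/p, so the condition is σ_p/p ≤ 0.05, i.e. p ≥ σ_p/0.05.
p_min = 15/0.05 = 300 mas = 0.3 arcsec.
d_max = 1/p_min = 1/0.3 = 3.3333 pc.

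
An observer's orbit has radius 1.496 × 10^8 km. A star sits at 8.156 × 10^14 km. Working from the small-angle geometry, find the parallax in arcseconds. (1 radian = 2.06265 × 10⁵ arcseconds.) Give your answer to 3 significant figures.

0.0378 arcsec

θ ≈ B/d = (1.496 × 10^8) / (8.156 × 10^14) = 1.8342 × 10^-7 rad.
In arcseconds: 1.8342 × 10^-7 × 206265 = 0.037833″.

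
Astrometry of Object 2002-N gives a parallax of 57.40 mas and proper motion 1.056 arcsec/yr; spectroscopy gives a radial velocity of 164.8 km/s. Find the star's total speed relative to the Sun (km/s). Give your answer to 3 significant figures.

186 km/s

d = 1/p = 1/0.05740″ = 17.422 pc.
v_t = 4.740 μ d = 4.740 × 1.056 × 17.422 = 87.205 km/s.
v = √(v_r² + v_t²) = √(164.8² + 87.205²) = √34763.8 = 186.45 km/s.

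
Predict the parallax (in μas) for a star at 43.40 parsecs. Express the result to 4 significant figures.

23040 μas

p = 1/d = 1/43.4 = 0.023041 arcsec.
= 0.023041 × 10⁶ = 23041 μas.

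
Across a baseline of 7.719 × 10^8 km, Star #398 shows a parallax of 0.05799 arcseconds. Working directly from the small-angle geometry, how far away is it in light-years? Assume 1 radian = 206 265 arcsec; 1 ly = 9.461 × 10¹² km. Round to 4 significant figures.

290.2 ly

θ = 0.05799″ = 0.05799/206265 = 2.8114 × 10^-7 rad.
d = B/θ = (7.719 × 10^8) / (2.8114 × 10^-7) = 2.7456 × 10^15 km = (2.7456 × 10^15) / (9.461 × 10^12) ly = 290.2 ly.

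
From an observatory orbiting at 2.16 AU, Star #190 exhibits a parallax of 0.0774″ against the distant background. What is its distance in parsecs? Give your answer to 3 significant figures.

With baseline B (in AU) and parallax p (in arcsec), d = B/p parsecs.
d = 2.16 / 0.0774 = 27.907 pc.

27.9 pc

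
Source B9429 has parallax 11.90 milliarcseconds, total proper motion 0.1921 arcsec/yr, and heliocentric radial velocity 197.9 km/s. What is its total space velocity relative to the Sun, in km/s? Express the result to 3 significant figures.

212 km/s

d = 1/p = 1/0.01190″ = 84.034 pc.
v_t = 4.740 μ d = 4.740 × 0.1921 × 84.034 = 76.517 km/s.
v = √(v_r² + v_t²) = √(197.9² + 76.517²) = √45019.3 = 212.18 km/s.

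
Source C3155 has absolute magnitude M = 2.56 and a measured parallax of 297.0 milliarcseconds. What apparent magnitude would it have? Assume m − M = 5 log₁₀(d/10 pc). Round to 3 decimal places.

m = 0.196

d = 1/p = 1/0.2970″ = 3.367 pc.
m − M = 5 log₁₀ d − 5 = 5 log₁₀(3.367) − 5 = 2.6362 − 5 = -2.3638.
m = M + (m − M) = 2.56 + (-2.3638) = 0.196.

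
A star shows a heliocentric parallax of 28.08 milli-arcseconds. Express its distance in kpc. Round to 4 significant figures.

0.03561 kpc

p = 28.08 milli-arcseconds = 0.02808 arcsec.
d = 1/p = 1/0.02808 = 35.613 pc.
= 0.035613 kpc.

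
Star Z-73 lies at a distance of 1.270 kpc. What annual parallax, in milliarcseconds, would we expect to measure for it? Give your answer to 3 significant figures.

0.787 mas

d = 1.270 kpc = 1270 pc.
p = 1/d = 1/1270 = 0.0007874 arcsec.
= 0.0007874 × 1000 = 0.7874 mas.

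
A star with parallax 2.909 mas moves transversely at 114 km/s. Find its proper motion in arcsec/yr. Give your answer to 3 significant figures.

0.0700 arcsec/yr

d = 1/p = 1/0.002909″ = 343.76 pc.
μ = v_t / (4.74 d) = 114 / (4.74 × 343.76) = 114 / 1629.4 = 0.069964 ″/yr.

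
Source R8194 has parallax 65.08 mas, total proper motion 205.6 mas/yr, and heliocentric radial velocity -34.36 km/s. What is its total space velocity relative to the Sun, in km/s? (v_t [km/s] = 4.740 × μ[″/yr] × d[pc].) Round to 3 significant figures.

37.5 km/s

d = 1/p = 1/0.06508″ = 15.366 pc.
μ = 205.6 mas/yr = 0.2056 ″/yr.
v_t = 4.740 μ d = 4.740 × 0.2056 × 15.366 = 14.975 km/s.
v = √(v_r² + v_t²) = √((-34.36)² + 14.975²) = √1404.86 = 37.481 km/s.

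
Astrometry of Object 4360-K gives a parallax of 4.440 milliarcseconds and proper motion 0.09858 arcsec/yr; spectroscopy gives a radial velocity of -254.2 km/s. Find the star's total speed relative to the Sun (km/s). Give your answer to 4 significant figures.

275.1 km/s

d = 1/p = 1/0.004440″ = 225.23 pc.
v_t = 4.740 μ d = 4.740 × 0.09858 × 225.23 = 105.24 km/s.
v = √(v_r² + v_t²) = √((-254.2)² + 105.24²) = √75693.1 = 275.12 km/s.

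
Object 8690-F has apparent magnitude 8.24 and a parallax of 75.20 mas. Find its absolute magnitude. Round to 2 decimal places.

M = 7.62

d = 1/p = 1/0.07520″ = 13.298 pc.
m − M = 5 log₁₀(13.298) − 5 = 5.6189 − 5 = 0.6189.
M = m − (m − M) = 8.24 − 0.6189 = 7.62.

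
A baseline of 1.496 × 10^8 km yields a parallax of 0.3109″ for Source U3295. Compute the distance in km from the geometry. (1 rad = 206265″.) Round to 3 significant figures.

θ = 0.3109″ = 0.3109/206265 = 1.5073 × 10^-6 rad.
d = B/θ = (1.496 × 10^8) / (1.5073 × 10^-6) = 9.9250 × 10^13 km.

9.93 × 10^13 km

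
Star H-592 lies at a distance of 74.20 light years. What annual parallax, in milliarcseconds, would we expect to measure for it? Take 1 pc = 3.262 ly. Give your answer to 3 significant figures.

44.0 mas

d = 74.20 ly ÷ 3.262 = 22.747 pc.
p = 1/d = 1/22.747 = 0.043962 arcsec.
= 0.043962 × 1000 = 43.962 mas.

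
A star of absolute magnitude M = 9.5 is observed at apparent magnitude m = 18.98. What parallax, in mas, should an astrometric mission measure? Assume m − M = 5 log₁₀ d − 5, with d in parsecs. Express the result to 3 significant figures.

1.27 mas

m − M = 18.98 − 9.5 = 9.48.
d = 10^((m−M)/5 + 1) = 10^2.896 = 787.05 pc.
p = 1/d = 1/787.05 = 0.0012706 arcsec = 1.2706 mas.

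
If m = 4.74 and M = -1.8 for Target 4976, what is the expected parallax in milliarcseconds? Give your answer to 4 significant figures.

4.920 mas

m − M = 4.74 − (-1.8) = 6.54.
d = 10^((m−M)/5 + 1) = 10^2.308 = 203.24 pc.
p = 1/d = 1/203.24 = 0.0049203 arcsec = 4.9203 mas.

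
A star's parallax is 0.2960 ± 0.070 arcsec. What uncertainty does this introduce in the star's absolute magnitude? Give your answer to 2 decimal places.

σ_M = 0.51 mag

M = m − 5 log₁₀ d + 5 = m + 5 log₁₀ p + 5, so ∂M/∂p = 5/(p ln 10).
σ_M = (5/ln 10) · (σ_p/p) = 2.1715 × 0.070/0.2960 = 2.1715 × 0.23649 = 0.51354.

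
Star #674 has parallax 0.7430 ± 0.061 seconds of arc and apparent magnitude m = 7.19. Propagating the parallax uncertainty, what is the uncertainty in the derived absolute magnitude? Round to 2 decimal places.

M = m − 5 log₁₀ d + 5 = m + 5 log₁₀ p + 5, so ∂M/∂p = 5/(p ln 10).
σ_M = (5/ln 10) · (σ_p/p) = 2.1715 × 0.061/0.7430 = 2.1715 × 0.0821 = 0.17828.

σ_M = 0.18 mag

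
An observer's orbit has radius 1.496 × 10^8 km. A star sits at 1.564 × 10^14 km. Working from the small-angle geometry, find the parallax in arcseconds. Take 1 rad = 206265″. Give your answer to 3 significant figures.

θ ≈ B/d = (1.496 × 10^8) / (1.564 × 10^14) = 9.5652 × 10^-7 rad.
In arcseconds: 9.5652 × 10^-7 × 206265 = 0.1973″.

0.197 arcsec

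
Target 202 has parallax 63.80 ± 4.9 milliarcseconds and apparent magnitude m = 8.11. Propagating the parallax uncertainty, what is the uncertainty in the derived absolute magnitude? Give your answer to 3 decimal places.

σ_M = 0.167 mag

M = m − 5 log₁₀ d + 5 = m + 5 log₁₀ p + 5, so ∂M/∂p = 5/(p ln 10).
σ_M = (5/ln 10) · (σ_p/p) = 2.1715 × 4.9/63.80 = 2.1715 × 0.076803 = 0.16678.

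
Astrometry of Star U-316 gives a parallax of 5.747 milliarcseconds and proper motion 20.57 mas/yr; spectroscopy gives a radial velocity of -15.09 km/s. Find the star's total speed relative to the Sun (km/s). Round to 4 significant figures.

d = 1/p = 1/0.005747″ = 174 pc.
μ = 20.57 mas/yr = 0.02057 ″/yr.
v_t = 4.740 μ d = 4.740 × 0.02057 × 174 = 16.965 km/s.
v = √(v_r² + v_t²) = √((-15.09)² + 16.965²) = √515.519 = 22.705 km/s.

22.71 km/s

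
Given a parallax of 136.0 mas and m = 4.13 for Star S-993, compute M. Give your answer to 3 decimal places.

d = 1/p = 1/0.1360″ = 7.3529 pc.
m − M = 5 log₁₀(7.3529) − 5 = 4.3323 − 5 = -0.6677.
M = m − (m − M) = 4.13 − (-0.6677) = 4.798.

M = 4.798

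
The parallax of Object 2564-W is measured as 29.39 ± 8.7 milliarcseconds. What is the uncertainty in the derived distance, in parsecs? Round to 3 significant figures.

10.1 pc

d = 1/p, so σ_d = σ_p / p².
σ_d = 0.00870 / (0.02939)² = 0.00870 / 0.00086377 = 10.072 pc.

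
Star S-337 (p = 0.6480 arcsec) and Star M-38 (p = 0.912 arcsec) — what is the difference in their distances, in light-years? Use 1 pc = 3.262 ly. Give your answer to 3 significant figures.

1.46 ly

d_A = 1/0.6480″ = 1.5432 pc; d_B = 1/0.9120″ = 1.0965 pc.
|d_B − d_A| = |1.0965 − 1.5432| = 0.4467 pc = 0.4467 × 3.262 ly = 1.4571 ly.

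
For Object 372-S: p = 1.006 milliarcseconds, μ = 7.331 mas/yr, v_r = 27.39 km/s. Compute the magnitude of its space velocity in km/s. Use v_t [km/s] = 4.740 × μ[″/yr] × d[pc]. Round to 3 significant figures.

d = 1/p = 1/0.001006″ = 994.04 pc.
μ = 7.331 mas/yr = 0.007331 ″/yr.
v_t = 4.740 μ d = 4.740 × 0.007331 × 994.04 = 34.542 km/s.
v = √(v_r² + v_t²) = √(27.39² + 34.542²) = √1943.36 = 44.084 km/s.

44.1 km/s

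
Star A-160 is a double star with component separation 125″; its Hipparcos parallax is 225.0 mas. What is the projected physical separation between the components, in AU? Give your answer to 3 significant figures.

d = 1/p = 1/0.2250″ = 4.4444 pc.
At distance d (pc), an angle of θ arcsec spans θ·d AU: s = 125 × 4.4444 = 555.55 AU.

556 AU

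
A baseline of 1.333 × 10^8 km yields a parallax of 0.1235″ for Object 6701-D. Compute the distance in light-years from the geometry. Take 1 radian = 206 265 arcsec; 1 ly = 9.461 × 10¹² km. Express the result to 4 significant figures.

θ = 0.1235″ = 0.1235/206265 = 5.9874 × 10^-7 rad.
d = B/θ = (1.333 × 10^8) / (5.9874 × 10^-7) = 2.2263 × 10^14 km = (2.2263 × 10^14) / (9.461 × 10^12) ly = 23.531 ly.

23.53 ly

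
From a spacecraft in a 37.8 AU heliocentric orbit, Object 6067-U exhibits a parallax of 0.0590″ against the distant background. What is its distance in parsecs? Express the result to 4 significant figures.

640.7 pc

With baseline B (in AU) and parallax p (in arcsec), d = B/p parsecs.
d = 37.8 / 0.0590 = 640.68 pc.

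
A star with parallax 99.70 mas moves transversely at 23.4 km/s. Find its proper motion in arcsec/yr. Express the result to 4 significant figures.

d = 1/p = 1/0.09970″ = 10.03 pc.
μ = v_t / (4.74 d) = 23.4 / (4.74 × 10.03) = 23.4 / 47.542 = 0.4922 ″/yr.

0.4922 arcsec/yr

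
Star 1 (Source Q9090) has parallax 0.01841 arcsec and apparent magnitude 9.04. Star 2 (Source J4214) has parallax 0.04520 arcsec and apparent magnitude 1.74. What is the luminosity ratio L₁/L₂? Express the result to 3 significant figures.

d₁ = 1/p₁ = 1/0.01841″ = 54.318 pc; d₂ = 1/p₂ = 1/0.04520″ = 22.124 pc.
M₁ = m₁ − 5 log₁₀ d₁ + 5 = 9.04 − 8.6747 + 5 = 5.3653.
M₂ = 1.74 − 6.7243 + 5 = 0.0157.
L₁/L₂ = 10^(0.4(M₂ − M₁)) = 10^(0.4 × (-5.3496)) = 10^(-2.13984) = 0.007247.

L₁/L₂ = 0.00725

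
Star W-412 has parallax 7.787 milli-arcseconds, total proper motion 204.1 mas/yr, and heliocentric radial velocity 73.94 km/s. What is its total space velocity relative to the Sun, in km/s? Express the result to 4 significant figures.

d = 1/p = 1/0.007787″ = 128.42 pc.
μ = 204.1 mas/yr = 0.2041 ″/yr.
v_t = 4.740 μ d = 4.740 × 0.2041 × 128.42 = 124.24 km/s.
v = √(v_r² + v_t²) = √(73.94² + 124.24²) = √20902.7 = 144.58 km/s.

144.6 km/s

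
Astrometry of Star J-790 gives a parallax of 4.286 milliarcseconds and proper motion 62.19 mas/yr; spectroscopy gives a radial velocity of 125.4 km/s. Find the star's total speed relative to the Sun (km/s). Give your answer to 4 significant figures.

143.0 km/s

d = 1/p = 1/0.004286″ = 233.32 pc.
μ = 62.19 mas/yr = 0.06219 ″/yr.
v_t = 4.740 μ d = 4.740 × 0.06219 × 233.32 = 68.778 km/s.
v = √(v_r² + v_t²) = √(125.4² + 68.778²) = √20455.6 = 143.02 km/s.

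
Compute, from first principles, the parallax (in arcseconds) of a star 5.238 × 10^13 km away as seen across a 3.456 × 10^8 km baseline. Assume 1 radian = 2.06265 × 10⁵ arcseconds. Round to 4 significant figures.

1.361 arcsec

θ ≈ B/d = (3.456 × 10^8) / (5.238 × 10^13) = 6.5979 × 10^-6 rad.
In arcseconds: 6.5979 × 10^-6 × 206265 = 1.3609″.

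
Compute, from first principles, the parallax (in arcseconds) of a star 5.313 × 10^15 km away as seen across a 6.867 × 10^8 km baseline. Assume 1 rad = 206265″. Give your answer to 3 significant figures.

0.0267 arcsec

θ ≈ B/d = (6.867 × 10^8) / (5.313 × 10^15) = 1.2925 × 10^-7 rad.
In arcseconds: 1.2925 × 10^-7 × 206265 = 0.02666″.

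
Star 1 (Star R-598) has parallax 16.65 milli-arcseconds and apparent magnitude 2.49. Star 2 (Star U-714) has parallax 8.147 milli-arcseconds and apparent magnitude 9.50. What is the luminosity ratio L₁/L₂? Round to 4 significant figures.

L₁/L₂ = 152.5

d₁ = 1/p₁ = 1/0.01665″ = 60.06 pc; d₂ = 1/p₂ = 1/0.008147″ = 122.74 pc.
M₁ = m₁ − 5 log₁₀ d₁ + 5 = 2.49 − 8.8929 + 5 = -1.4029.
M₂ = 9.50 − 10.4449 + 5 = 4.0551.
L₁/L₂ = 10^(0.4(M₂ − M₁)) = 10^(0.4 × 5.4580) = 10^2.18320 = 152.48.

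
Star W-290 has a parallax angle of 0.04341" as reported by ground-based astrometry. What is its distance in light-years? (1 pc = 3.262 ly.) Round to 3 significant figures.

75.1 light years

d = 1/p = 1/0.04341 = 23.036 pc.
In light-years: 23.036 × 3.262 = 75.143 ly.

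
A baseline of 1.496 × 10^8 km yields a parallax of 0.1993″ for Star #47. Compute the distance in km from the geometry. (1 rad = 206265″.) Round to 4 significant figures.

1.548 × 10^14 km

θ = 0.1993″ = 0.1993/206265 = 9.6623 × 10^-7 rad.
d = B/θ = (1.496 × 10^8) / (9.6623 × 10^-7) = 1.5483 × 10^14 km.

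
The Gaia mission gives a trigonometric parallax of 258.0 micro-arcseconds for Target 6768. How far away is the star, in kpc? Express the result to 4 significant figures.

p = 258.0 micro-arcseconds = 0.0002580 arcsec.
d = 1/p = 1/0.0002580 = 3876 pc.
= 3.876 kpc.

3.876 kpc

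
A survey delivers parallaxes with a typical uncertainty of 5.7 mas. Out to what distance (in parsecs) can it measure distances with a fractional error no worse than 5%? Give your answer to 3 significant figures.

8.77 pc

σ_d/d = σ_p/p, so the condition is σ_p/p ≤ 0.05, i.e. p ≥ σ_p/0.05.
p_min = 5.7/0.05 = 114 mas = 0.114 arcsec.
d_max = 1/p_min = 1/0.114 = 8.7719 pc.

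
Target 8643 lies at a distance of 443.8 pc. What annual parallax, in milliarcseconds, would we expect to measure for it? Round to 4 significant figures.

2.253 mas

p = 1/d = 1/443.8 = 0.0022533 arcsec.
= 0.0022533 × 1000 = 2.2533 mas.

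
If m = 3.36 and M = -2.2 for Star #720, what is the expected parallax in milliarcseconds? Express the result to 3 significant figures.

7.73 mas

m − M = 3.36 − (-2.2) = 5.56.
d = 10^((m−M)/5 + 1) = 10^2.112 = 129.42 pc.
p = 1/d = 1/129.42 = 0.0077268 arcsec = 7.7268 mas.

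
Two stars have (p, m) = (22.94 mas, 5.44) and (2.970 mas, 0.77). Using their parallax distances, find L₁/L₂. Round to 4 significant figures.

L₁/L₂ = 0.0002272

d₁ = 1/p₁ = 1/0.02294″ = 43.592 pc; d₂ = 1/p₂ = 1/0.002970″ = 336.7 pc.
M₁ = m₁ − 5 log₁₀ d₁ + 5 = 5.44 − 8.1970 + 5 = 2.2430.
M₂ = 0.77 − 12.6362 + 5 = -6.8662.
L₁/L₂ = 10^(0.4(M₂ − M₁)) = 10^(0.4 × (-9.1092)) = 10^(-3.64368) = 0.00022715.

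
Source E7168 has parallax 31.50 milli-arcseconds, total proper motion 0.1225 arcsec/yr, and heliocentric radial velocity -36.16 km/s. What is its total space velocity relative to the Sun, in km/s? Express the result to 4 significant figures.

40.59 km/s

d = 1/p = 1/0.03150″ = 31.746 pc.
v_t = 4.740 μ d = 4.740 × 0.1225 × 31.746 = 18.433 km/s.
v = √(v_r² + v_t²) = √((-36.16)² + 18.433²) = √1647.32 = 40.587 km/s.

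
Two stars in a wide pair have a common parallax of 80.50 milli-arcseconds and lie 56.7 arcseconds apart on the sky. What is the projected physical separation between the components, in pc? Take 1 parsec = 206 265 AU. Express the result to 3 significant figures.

d = 1/p = 1/0.08050″ = 12.422 pc.
At distance d (pc), an angle of θ arcsec spans θ·d AU: s = 56.7 × 12.422 = 704.33 AU.
= 704.33 / 206265 = 0.0034147 pc.

0.00341 pc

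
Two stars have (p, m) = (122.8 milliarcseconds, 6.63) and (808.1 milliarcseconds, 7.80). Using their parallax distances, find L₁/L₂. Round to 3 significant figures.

L₁/L₂ = 127

d₁ = 1/p₁ = 1/0.1228″ = 8.1433 pc; d₂ = 1/p₂ = 1/0.8081″ = 1.2375 pc.
M₁ = m₁ − 5 log₁₀ d₁ + 5 = 6.63 − 4.5540 + 5 = 7.0760.
M₂ = 7.80 − 0.4627 + 5 = 12.3373.
L₁/L₂ = 10^(0.4(M₂ − M₁)) = 10^(0.4 × 5.2613) = 10^2.10452 = 127.21.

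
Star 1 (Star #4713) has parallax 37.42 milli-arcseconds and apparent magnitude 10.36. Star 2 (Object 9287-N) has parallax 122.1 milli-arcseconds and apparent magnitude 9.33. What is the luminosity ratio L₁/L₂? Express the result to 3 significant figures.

L₁/L₂ = 4.12

d₁ = 1/p₁ = 1/0.03742″ = 26.724 pc; d₂ = 1/p₂ = 1/0.1221″ = 8.19 pc.
M₁ = m₁ − 5 log₁₀ d₁ + 5 = 10.36 − 7.1345 + 5 = 8.2255.
M₂ = 9.33 − 4.5664 + 5 = 9.7636.
L₁/L₂ = 10^(0.4(M₂ − M₁)) = 10^(0.4 × 1.5381) = 10^0.61524 = 4.1233.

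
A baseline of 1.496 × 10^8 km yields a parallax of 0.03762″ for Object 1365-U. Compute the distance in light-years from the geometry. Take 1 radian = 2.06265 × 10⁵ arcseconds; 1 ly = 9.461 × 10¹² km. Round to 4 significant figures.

θ = 0.03762″ = 0.03762/206265 = 1.8239 × 10^-7 rad.
d = B/θ = (1.496 × 10^8) / (1.8239 × 10^-7) = 8.2022 × 10^14 km = (8.2022 × 10^14) / (9.461 × 10^12) ly = 86.695 ly.

86.70 ly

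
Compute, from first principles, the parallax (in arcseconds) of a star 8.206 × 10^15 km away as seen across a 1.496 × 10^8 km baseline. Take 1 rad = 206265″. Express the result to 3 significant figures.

θ ≈ B/d = (1.496 × 10^8) / (8.206 × 10^15) = 1.8231 × 10^-8 rad.
In arcseconds: 1.8231 × 10^-8 × 206265 = 0.0037604″.

0.00376 arcsec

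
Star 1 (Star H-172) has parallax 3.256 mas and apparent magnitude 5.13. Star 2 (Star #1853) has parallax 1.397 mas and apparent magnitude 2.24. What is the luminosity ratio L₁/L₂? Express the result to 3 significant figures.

d₁ = 1/p₁ = 1/0.003256″ = 307.13 pc; d₂ = 1/p₂ = 1/0.001397″ = 715.82 pc.
M₁ = m₁ − 5 log₁₀ d₁ + 5 = 5.13 − 12.4366 + 5 = -2.3066.
M₂ = 2.24 − 14.2740 + 5 = -7.0340.
L₁/L₂ = 10^(0.4(M₂ − M₁)) = 10^(0.4 × (-4.7274)) = 10^(-1.89096) = 0.012854.

L₁/L₂ = 0.0129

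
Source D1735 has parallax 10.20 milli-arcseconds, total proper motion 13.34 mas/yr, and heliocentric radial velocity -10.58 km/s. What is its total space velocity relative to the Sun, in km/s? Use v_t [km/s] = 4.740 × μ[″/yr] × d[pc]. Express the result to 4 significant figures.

12.26 km/s

d = 1/p = 1/0.01020″ = 98.039 pc.
μ = 13.34 mas/yr = 0.01334 ″/yr.
v_t = 4.740 μ d = 4.740 × 0.01334 × 98.039 = 6.1992 km/s.
v = √(v_r² + v_t²) = √((-10.58)² + 6.1992²) = √150.366 = 12.262 km/s.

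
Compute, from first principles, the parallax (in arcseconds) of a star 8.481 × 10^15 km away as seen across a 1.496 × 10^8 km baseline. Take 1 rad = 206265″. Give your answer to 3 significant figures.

θ ≈ B/d = (1.496 × 10^8) / (8.481 × 10^15) = 1.7639 × 10^-8 rad.
In arcseconds: 1.7639 × 10^-8 × 206265 = 0.0036383″.

0.00364 arcsec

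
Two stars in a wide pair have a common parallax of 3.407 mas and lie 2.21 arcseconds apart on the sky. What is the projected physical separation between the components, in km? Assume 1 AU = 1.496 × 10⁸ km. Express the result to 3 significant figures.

9.70 × 10^10 km

d = 1/p = 1/0.003407″ = 293.51 pc.
At distance d (pc), an angle of θ arcsec spans θ·d AU: s = 2.21 × 293.51 = 648.66 AU.
= 648.66 × 1.496 × 10⁸ km = 9.7040 × 10^10 km.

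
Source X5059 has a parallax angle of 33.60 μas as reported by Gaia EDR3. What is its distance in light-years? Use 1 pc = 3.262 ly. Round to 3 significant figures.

p = 33.60 μas = 0.00003360 arcsec.
d = 1/p = 1/0.00003360 = 29762 pc.
In light-years: 29762 × 3.262 = 97084 ly.

97100 light years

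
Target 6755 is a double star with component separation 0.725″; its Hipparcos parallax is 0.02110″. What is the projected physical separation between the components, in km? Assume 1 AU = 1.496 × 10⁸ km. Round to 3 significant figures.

5.14 × 10^9 km

d = 1/p = 1/0.02110″ = 47.393 pc.
At distance d (pc), an angle of θ arcsec spans θ·d AU: s = 0.725 × 47.393 = 34.36 AU.
= 34.36 × 1.496 × 10⁸ km = 5.1403 × 10^9 km.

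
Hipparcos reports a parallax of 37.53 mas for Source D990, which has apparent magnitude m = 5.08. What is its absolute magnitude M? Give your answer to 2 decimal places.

d = 1/p = 1/0.03753″ = 26.645 pc.
m − M = 5 log₁₀(26.645) − 5 = 7.1281 − 5 = 2.1281.
M = m − (m − M) = 5.08 − 2.1281 = 2.95.

M = 2.95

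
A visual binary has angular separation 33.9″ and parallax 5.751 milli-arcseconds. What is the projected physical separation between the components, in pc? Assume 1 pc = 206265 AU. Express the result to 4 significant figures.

d = 1/p = 1/0.005751″ = 173.88 pc.
At distance d (pc), an angle of θ arcsec spans θ·d AU: s = 33.9 × 173.88 = 5894.5 AU.
= 5894.5 / 206265 = 0.028577 pc.

0.02858 pc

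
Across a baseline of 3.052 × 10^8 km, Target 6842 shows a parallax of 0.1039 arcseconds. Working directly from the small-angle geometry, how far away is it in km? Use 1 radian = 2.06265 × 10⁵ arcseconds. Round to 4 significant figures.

θ = 0.1039″ = 0.1039/206265 = 5.0372 × 10^-7 rad.
d = B/θ = (3.052 × 10^8) / (5.0372 × 10^-7) = 6.0589 × 10^14 km.

6.059 × 10^14 km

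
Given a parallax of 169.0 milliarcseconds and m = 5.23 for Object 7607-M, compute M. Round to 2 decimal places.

M = 6.37

d = 1/p = 1/0.1690″ = 5.9172 pc.
m − M = 5 log₁₀(5.9172) − 5 = 3.8606 − 5 = -1.1394.
M = m − (m − M) = 5.23 − (-1.1394) = 6.37.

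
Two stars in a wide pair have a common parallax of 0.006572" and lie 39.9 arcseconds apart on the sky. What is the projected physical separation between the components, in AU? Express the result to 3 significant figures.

d = 1/p = 1/0.006572″ = 152.16 pc.
At distance d (pc), an angle of θ arcsec spans θ·d AU: s = 39.9 × 152.16 = 6071.2 AU.

6070 AU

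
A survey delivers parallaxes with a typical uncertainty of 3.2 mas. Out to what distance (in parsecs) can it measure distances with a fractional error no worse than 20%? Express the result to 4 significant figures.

62.50 pc

σ_d/d = σ_p/p, so the condition is σ_p/p ≤ 0.20, i.e. p ≥ σ_p/0.20.
p_min = 3.2/0.20 = 16 mas = 0.016 arcsec.
d_max = 1/p_min = 1/0.016 = 62.5 pc.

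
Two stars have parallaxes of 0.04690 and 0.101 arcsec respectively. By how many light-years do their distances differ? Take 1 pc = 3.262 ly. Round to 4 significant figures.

37.26 ly

d_A = 1/0.04690″ = 21.322 pc; d_B = 1/0.1010″ = 9.901 pc.
|d_B − d_A| = |9.901 − 21.322| = 11.421 pc = 11.421 × 3.262 ly = 37.255 ly.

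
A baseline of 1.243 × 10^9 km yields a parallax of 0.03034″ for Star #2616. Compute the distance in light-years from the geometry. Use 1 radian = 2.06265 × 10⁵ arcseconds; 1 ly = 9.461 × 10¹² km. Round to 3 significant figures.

893 ly

θ = 0.03034″ = 0.03034/206265 = 1.4709 × 10^-7 rad.
d = B/θ = (1.243 × 10^9) / (1.4709 × 10^-7) = 8.4506 × 10^15 km = (8.4506 × 10^15) / (9.461 × 10^12) ly = 893.2 ly.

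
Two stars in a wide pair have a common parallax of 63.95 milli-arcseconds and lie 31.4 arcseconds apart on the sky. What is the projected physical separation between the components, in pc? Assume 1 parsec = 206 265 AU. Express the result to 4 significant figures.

0.002380 pc

d = 1/p = 1/0.06395″ = 15.637 pc.
At distance d (pc), an angle of θ arcsec spans θ·d AU: s = 31.4 × 15.637 = 491 AU.
= 491 / 206265 = 0.0023804 pc.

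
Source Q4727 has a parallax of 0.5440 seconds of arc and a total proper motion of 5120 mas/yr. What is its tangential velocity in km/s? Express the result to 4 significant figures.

d = 1/p = 1/0.5440″ = 1.8382 pc.
μ = 5120 mas/yr = 5.12 ″/yr.
v_t = 4.74 × μ × d = 4.74 × 5.12 × 1.8382 = 44.611 km/s.

44.61 km/s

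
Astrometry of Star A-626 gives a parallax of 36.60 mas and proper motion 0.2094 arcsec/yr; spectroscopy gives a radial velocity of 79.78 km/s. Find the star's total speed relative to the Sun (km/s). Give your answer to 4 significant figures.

84.26 km/s

d = 1/p = 1/0.03660″ = 27.322 pc.
v_t = 4.740 μ d = 4.740 × 0.2094 × 27.322 = 27.119 km/s.
v = √(v_r² + v_t²) = √(79.78² + 27.119²) = √7100.29 = 84.263 km/s.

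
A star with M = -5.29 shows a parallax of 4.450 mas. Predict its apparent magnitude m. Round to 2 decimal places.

d = 1/p = 1/0.004450″ = 224.72 pc.
m − M = 5 log₁₀ d − 5 = 5 log₁₀(224.72) − 5 = 11.7582 − 5 = 6.7582.
m = M + (m − M) = -5.29 + 6.7582 = 1.47.

m = 1.47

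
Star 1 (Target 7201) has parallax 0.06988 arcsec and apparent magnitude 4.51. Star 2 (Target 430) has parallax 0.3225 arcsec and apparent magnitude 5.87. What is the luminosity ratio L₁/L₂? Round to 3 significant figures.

d₁ = 1/p₁ = 1/0.06988″ = 14.31 pc; d₂ = 1/p₂ = 1/0.3225″ = 3.1008 pc.
M₁ = m₁ − 5 log₁₀ d₁ + 5 = 4.51 − 5.7782 + 5 = 3.7318.
M₂ = 5.87 − 2.4574 + 5 = 8.4126.
L₁/L₂ = 10^(0.4(M₂ − M₁)) = 10^(0.4 × 4.6808) = 10^1.87232 = 74.528.

L₁/L₂ = 74.5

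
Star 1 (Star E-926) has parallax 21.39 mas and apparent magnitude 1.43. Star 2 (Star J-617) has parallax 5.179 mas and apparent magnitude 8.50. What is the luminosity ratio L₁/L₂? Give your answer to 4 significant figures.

d₁ = 1/p₁ = 1/0.02139″ = 46.751 pc; d₂ = 1/p₂ = 1/0.005179″ = 193.09 pc.
M₁ = m₁ − 5 log₁₀ d₁ + 5 = 1.43 − 8.3490 + 5 = -1.9190.
M₂ = 8.50 − 11.4288 + 5 = 2.0712.
L₁/L₂ = 10^(0.4(M₂ − M₁)) = 10^(0.4 × 3.9902) = 10^1.59608 = 39.453.

L₁/L₂ = 39.45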